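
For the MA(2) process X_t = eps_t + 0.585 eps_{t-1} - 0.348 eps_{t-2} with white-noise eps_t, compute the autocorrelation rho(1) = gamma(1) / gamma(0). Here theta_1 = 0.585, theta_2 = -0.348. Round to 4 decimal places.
\rho(1) = 0.2607

For an MA(q) process with theta_0 = 1, the autocovariance is
  gamma(k) = sigma^2 * sum_{i=0..q-k} theta_i * theta_{i+k},
and rho(k) = gamma(k) / gamma(0). Sigma^2 cancels.
  numerator   = (1)*(0.585) + (0.585)*(-0.348) = 0.38142.
  denominator = (1)^2 + (0.585)^2 + (-0.348)^2 = 1.463329.
  rho(1) = 0.38142 / 1.463329 = 0.2607.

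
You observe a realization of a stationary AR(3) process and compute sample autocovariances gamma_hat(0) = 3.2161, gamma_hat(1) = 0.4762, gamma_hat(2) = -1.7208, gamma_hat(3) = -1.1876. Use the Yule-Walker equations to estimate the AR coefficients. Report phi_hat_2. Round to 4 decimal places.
\hat\phi_{2} = -0.5130

The Yule-Walker equations for an AR(p) process read, in matrix form,
  Gamma_p phi = r_p,   with   (Gamma_p)_{ij} = gamma(|i - j|),
                       (r_p)_i = gamma(i),   i,j = 1..p.
Substitute the sample gammas (Toeplitz matrix and right-hand side of size 3):
  Gamma_p = [[3.2161, 0.4762, -1.7208], [0.4762, 3.2161, 0.4762], [-1.7208, 0.4762, 3.2161]]
  r_p     = [0.4762, -1.7208, -1.1876]
Written out (R1..R3):
  (R1) 3.2161 phi_1 + 0.4762 phi_2 - 1.7208 phi_3 = 0.4762
  (R2) 0.4762 phi_1 + 3.2161 phi_2 + 0.4762 phi_3 = -1.7208
  (R3) -1.7208 phi_1 + 0.4762 phi_2 + 3.2161 phi_3 = -1.1876
Gaussian elimination:
  R2 <- R2 - (0.4762/3.2161) R1 = R2 - (0.148068) R1:  3.14559 phi_2 + 0.730995 phi_3 = -1.79131
  R3 <- R3 - (-1.7208/3.2161) R1 = R3 - (-0.535058) R1:  0.730995 phi_2 + 2.295372 phi_3 = -0.932805
  R3 <- R3 - (0.730995/3.14559) R2 = R3 - (0.232387) R2:  2.125498 phi_3 = -0.516528
Back-substitution:
  phi_hat_3 = -0.516528 / 2.125498 = -0.243015
  phi_hat_2 = (-1.79131 - (0.730995)(-0.243015)) / 3.14559 = -0.512993
  phi_hat_1 = (0.4762 - (0.4762)(-0.512993) - (-1.7208)(-0.243015)) / 3.2161 = 0.093998
So phi_hat = [0.0940, -0.5130, -0.2430].
Therefore phi_hat_2 = -0.5130.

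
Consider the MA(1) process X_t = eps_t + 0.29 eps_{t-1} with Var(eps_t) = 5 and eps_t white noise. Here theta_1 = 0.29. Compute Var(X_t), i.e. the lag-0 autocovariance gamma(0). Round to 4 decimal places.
\gamma(0) = 5.4205

For an MA(q) process X_t = eps_t + sum_i theta_i eps_{t-i} with
Var(eps_t) = sigma^2, the variance is
  gamma(0) = sigma^2 * (1 + sum_i theta_i^2).
  sum_i theta_i^2 = (0.29)^2 = 0.0841.
  gamma(0) = 5 * (1 + 0.0841) = 5 * 1.0841 = 5.4205.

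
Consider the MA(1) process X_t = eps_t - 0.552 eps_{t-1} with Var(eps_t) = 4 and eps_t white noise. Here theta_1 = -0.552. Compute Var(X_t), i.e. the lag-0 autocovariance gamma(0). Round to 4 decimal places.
\gamma(0) = 5.2188

For an MA(q) process X_t = eps_t + sum_i theta_i eps_{t-i} with
Var(eps_t) = sigma^2, the variance is
  gamma(0) = sigma^2 * (1 + sum_i theta_i^2).
  sum_i theta_i^2 = (-0.552)^2 = 0.304704.
  gamma(0) = 4 * (1 + 0.304704) = 4 * 1.304704 = 5.218816, which rounds to 5.2188.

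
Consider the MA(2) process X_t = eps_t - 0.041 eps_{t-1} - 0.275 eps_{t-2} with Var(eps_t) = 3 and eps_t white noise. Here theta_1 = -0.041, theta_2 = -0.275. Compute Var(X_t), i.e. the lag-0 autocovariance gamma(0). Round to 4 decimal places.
\gamma(0) = 3.2319

For an MA(q) process X_t = eps_t + sum_i theta_i eps_{t-i} with
Var(eps_t) = sigma^2, the variance is
  gamma(0) = sigma^2 * (1 + sum_i theta_i^2).
  sum_i theta_i^2 = (-0.041)^2 + (-0.275)^2 = 0.001681 + 0.075625 = 0.077306.
  gamma(0) = 3 * (1 + 0.077306) = 3 * 1.077306 = 3.231918, which rounds to 3.2319.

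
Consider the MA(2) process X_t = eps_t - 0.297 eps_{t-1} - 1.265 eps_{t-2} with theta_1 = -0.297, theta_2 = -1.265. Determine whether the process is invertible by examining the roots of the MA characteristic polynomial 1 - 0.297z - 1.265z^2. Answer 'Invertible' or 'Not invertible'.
\text{Not invertible}

The MA(q) characteristic polynomial is P(z) = 1 - 0.297z - 1.265z^2.
Invertibility requires all roots to lie outside the unit circle, i.e. |z| > 1 for every root.
Set 1 + (-0.297) z + (-1.265) z^2 = 0, i.e. a z^2 + b z + c = 0 with a = -1.265, b = -0.297, c = 1.
Discriminant D = b^2 - 4ac = (-0.297)^2 - 4*(-1.265)*1 = 0.088209 - (-5.06) = 5.148209.
D >= 0, so the roots are real: z = (-b +/- sqrt(D)) / (2a) = (0.297 +/- 2.268967) / (-2.53).
  z_1 = (0.297 + 2.268967) / (-2.53) = -1.0142,   |z_1| = 1.0142.
  z_2 = (0.297 - 2.268967) / (-2.53) = 0.7794,   |z_2| = 0.7794.
Moduli of all roots: 1.0142, 0.7794.
All moduli strictly greater than 1? No.
Verdict: Not invertible.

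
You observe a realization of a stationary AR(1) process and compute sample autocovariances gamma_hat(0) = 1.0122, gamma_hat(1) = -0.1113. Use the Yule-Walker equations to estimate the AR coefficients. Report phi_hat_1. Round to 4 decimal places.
\hat\phi_{1} = -0.1100

The Yule-Walker equations for an AR(p) process read, in matrix form,
  Gamma_p phi = r_p,   with   (Gamma_p)_{ij} = gamma(|i - j|),
                       (r_p)_i = gamma(i),   i,j = 1..p.
Substitute the sample gammas (Toeplitz matrix and right-hand side of size 1):
  Gamma_p = [[1.0122]]
  r_p     = [-0.1113]
With p = 1 this is the single equation gamma(0) phi_1 = gamma(1):
  phi_hat_1 = gamma(1) / gamma(0) = -0.1113 / 1.0122 = -0.1100.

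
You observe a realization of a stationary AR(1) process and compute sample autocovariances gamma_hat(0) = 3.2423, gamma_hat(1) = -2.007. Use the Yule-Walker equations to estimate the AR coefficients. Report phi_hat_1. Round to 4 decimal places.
\hat\phi_{1} = -0.6190

The Yule-Walker equations for an AR(p) process read, in matrix form,
  Gamma_p phi = r_p,   with   (Gamma_p)_{ij} = gamma(|i - j|),
                       (r_p)_i = gamma(i),   i,j = 1..p.
Substitute the sample gammas (Toeplitz matrix and right-hand side of size 1):
  Gamma_p = [[3.2423]]
  r_p     = [-2.007]
With p = 1 this is the single equation gamma(0) phi_1 = gamma(1):
  phi_hat_1 = gamma(1) / gamma(0) = -2.007 / 3.2423 = -0.6190.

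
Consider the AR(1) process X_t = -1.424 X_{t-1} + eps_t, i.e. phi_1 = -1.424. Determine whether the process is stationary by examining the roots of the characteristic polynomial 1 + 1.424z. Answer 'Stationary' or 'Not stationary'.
\text{Not stationary}

The AR(p) characteristic polynomial is P(z) = 1 + 1.424z.
Stationarity requires all roots to lie outside the unit circle, i.e. |z| > 1 for every root.
This is linear in z: 1 + (1.424) z = 0  =>  z = -1/(1.424) = -0.702247,  |z| = 0.702247.
Moduli of all roots: 0.7022.
All moduli strictly greater than 1? No.
Verdict: Not stationary.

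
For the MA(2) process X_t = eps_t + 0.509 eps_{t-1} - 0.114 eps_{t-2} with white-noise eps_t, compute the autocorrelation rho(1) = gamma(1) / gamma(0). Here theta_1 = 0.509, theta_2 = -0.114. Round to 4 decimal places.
\rho(1) = 0.3545

For an MA(q) process with theta_0 = 1, the autocovariance is
  gamma(k) = sigma^2 * sum_{i=0..q-k} theta_i * theta_{i+k},
and rho(k) = gamma(k) / gamma(0). Sigma^2 cancels.
  numerator   = (1)*(0.509) + (0.509)*(-0.114) = 0.450974.
  denominator = (1)^2 + (0.509)^2 + (-0.114)^2 = 1.272077.
  rho(1) = 0.450974 / 1.272077 = 0.3545.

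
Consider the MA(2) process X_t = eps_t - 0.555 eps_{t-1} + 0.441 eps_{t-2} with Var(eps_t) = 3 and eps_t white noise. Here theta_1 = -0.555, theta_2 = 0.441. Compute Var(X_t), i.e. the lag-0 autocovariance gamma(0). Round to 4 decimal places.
\gamma(0) = 4.5075

For an MA(q) process X_t = eps_t + sum_i theta_i eps_{t-i} with
Var(eps_t) = sigma^2, the variance is
  gamma(0) = sigma^2 * (1 + sum_i theta_i^2).
  sum_i theta_i^2 = (-0.555)^2 + (0.441)^2 = 0.308025 + 0.194481 = 0.502506.
  gamma(0) = 3 * (1 + 0.502506) = 3 * 1.502506 = 4.507518, which rounds to 4.5075.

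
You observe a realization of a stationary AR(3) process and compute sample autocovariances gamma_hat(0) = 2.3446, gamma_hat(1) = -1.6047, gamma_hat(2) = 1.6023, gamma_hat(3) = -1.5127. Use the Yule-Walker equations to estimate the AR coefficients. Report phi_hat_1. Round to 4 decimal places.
\hat\phi_{1} = -0.3260

The Yule-Walker equations for an AR(p) process read, in matrix form,
  Gamma_p phi = r_p,   with   (Gamma_p)_{ij} = gamma(|i - j|),
                       (r_p)_i = gamma(i),   i,j = 1..p.
Substitute the sample gammas (Toeplitz matrix and right-hand side of size 3):
  Gamma_p = [[2.3446, -1.6047, 1.6023], [-1.6047, 2.3446, -1.6047], [1.6023, -1.6047, 2.3446]]
  r_p     = [-1.6047, 1.6023, -1.5127]
Written out (R1..R3):
  (R1) 2.3446 phi_1 - 1.6047 phi_2 + 1.6023 phi_3 = -1.6047
  (R2) -1.6047 phi_1 + 2.3446 phi_2 - 1.6047 phi_3 = 1.6023
  (R3) 1.6023 phi_1 - 1.6047 phi_2 + 2.3446 phi_3 = -1.5127
Gaussian elimination:
  R2 <- R2 - (-1.6047/2.3446) R1 = R2 - (-0.684424) R1:  1.246305 phi_2 - 0.508048 phi_3 = 0.504005
  R3 <- R3 - (1.6023/2.3446) R1 = R3 - (0.6834) R1:  -0.508048 phi_2 + 1.249588 phi_3 = -0.416048
  R3 <- R3 - (-0.508048/1.246305) R2 = R3 - (-0.407643) R2:  1.042486 phi_3 = -0.210594
Back-substitution:
  phi_hat_3 = -0.210594 / 1.042486 = -0.202011
  phi_hat_2 = (0.504005 - (-0.508048)(-0.202011)) / 1.246305 = 0.322051
  phi_hat_1 = (-1.6047 - (-1.6047)(0.322051) - (1.6023)(-0.202011)) / 2.3446 = -0.32595
So phi_hat = [-0.3260, 0.3221, -0.2020].
Therefore phi_hat_1 = -0.3260.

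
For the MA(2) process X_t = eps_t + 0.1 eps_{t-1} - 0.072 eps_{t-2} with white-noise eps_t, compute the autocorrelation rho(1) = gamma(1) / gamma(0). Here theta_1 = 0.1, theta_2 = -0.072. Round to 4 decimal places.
\rho(1) = 0.0914

For an MA(q) process with theta_0 = 1, the autocovariance is
  gamma(k) = sigma^2 * sum_{i=0..q-k} theta_i * theta_{i+k},
and rho(k) = gamma(k) / gamma(0). Sigma^2 cancels.
  numerator   = (1)*(0.1) + (0.1)*(-0.072) = 0.0928.
  denominator = (1)^2 + (0.1)^2 + (-0.072)^2 = 1.015184.
  rho(1) = 0.0928 / 1.015184 = 0.0914.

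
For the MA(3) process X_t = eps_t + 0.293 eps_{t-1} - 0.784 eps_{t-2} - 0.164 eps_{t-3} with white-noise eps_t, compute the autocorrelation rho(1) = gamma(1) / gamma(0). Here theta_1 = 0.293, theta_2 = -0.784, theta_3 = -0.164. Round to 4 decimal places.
\rho(1) = 0.1111

For an MA(q) process with theta_0 = 1, the autocovariance is
  gamma(k) = sigma^2 * sum_{i=0..q-k} theta_i * theta_{i+k},
and rho(k) = gamma(k) / gamma(0). Sigma^2 cancels.
  numerator   = (1)*(0.293) + (0.293)*(-0.784) + (-0.784)*(-0.164) = 0.191864.
  denominator = (1)^2 + (0.293)^2 + (-0.784)^2 + (-0.164)^2 = 1.727401.
  rho(1) = 0.191864 / 1.727401 = 0.1111.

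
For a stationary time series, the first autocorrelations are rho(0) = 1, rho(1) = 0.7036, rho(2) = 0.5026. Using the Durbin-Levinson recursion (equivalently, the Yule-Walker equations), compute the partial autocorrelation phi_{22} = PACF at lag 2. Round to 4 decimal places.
\phi_{22} = 0.0149

The PACF at lag k is phi_{kk}, the last component of the solution
to the Yule-Walker system G_k phi = r_k where
  (G_k)_{ij} = rho(|i - j|), (r_k)_i = rho(i), i,j = 1..k.
Equivalently, Durbin-Levinson gives phi_{kk} iteratively:
  phi_{11} = rho(1)
  phi_{kk} = [rho(k) - sum_{j=1..k-1} phi_{k-1,j} rho(k-j)]
            / [1 - sum_{j=1..k-1} phi_{k-1,j} rho(j)],
  phi_{k,j} = phi_{k-1,j} - phi_{kk} phi_{k-1,k-j},  j = 1..k-1.
Step k = 1:
  phi_11 = rho(1) = 0.7036.
Step k = 2:
  phi_22 = [rho(2) - phi_11 rho(1)] / [1 - phi_11 rho(1)] = [0.5026 - (0.7036)(0.7036)] / [1 - (0.7036)(0.7036)]
         = 0.00754704 / 0.50494704 = 0.0149.
Therefore phi_{22} = 0.0149.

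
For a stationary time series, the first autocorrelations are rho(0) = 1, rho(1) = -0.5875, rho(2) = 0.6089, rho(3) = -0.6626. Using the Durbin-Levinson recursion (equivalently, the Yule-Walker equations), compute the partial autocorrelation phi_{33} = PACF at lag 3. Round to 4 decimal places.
\phi_{33} = -0.3870

The PACF at lag k is phi_{kk}, the last component of the solution
to the Yule-Walker system G_k phi = r_k where
  (G_k)_{ij} = rho(|i - j|), (r_k)_i = rho(i), i,j = 1..k.
Equivalently, Durbin-Levinson gives phi_{kk} iteratively:
  phi_{11} = rho(1)
  phi_{kk} = [rho(k) - sum_{j=1..k-1} phi_{k-1,j} rho(k-j)]
            / [1 - sum_{j=1..k-1} phi_{k-1,j} rho(j)],
  phi_{k,j} = phi_{k-1,j} - phi_{kk} phi_{k-1,k-j},  j = 1..k-1.
Step k = 1:
  phi_11 = rho(1) = -0.5875.
Step k = 2:
  phi_22 = [rho(2) - phi_11 rho(1)] / [1 - phi_11 rho(1)] = [0.6089 - (-0.5875)(-0.5875)] / [1 - (-0.5875)(-0.5875)]
         = 0.26374375 / 0.65484375 = 0.402758.
  Update: phi_21 = phi_11 - phi_22 phi_11 = -0.5875 - (0.402758)(-0.5875) = -0.35088.
Step k = 3:
  phi_33 = [rho(3) - phi_21 rho(2) - phi_22 rho(1)] / [1 - phi_21 rho(1) - phi_22 rho(2)]
    numerator   = -0.6626 - (-0.35088)(0.6089) - (0.402758)(-0.5875) = -0.21232897
    denominator = 1 - (-0.35088)(-0.5875) - (0.402758)(0.6089) = 0.54861877
  phi_33 = -0.21232897 / 0.54861877 = -0.387.
Therefore phi_{33} = -0.3870.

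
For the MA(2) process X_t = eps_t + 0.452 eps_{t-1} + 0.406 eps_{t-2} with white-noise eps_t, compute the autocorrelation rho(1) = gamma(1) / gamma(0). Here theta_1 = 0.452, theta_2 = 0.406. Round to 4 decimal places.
\rho(1) = 0.4642

For an MA(q) process with theta_0 = 1, the autocovariance is
  gamma(k) = sigma^2 * sum_{i=0..q-k} theta_i * theta_{i+k},
and rho(k) = gamma(k) / gamma(0). Sigma^2 cancels.
  numerator   = (1)*(0.452) + (0.452)*(0.406) = 0.635512.
  denominator = (1)^2 + (0.452)^2 + (0.406)^2 = 1.36914.
  rho(1) = 0.635512 / 1.36914 = 0.4642.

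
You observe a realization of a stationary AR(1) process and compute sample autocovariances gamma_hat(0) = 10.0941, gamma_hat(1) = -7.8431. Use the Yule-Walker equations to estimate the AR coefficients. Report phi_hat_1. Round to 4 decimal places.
\hat\phi_{1} = -0.7770

The Yule-Walker equations for an AR(p) process read, in matrix form,
  Gamma_p phi = r_p,   with   (Gamma_p)_{ij} = gamma(|i - j|),
                       (r_p)_i = gamma(i),   i,j = 1..p.
Substitute the sample gammas (Toeplitz matrix and right-hand side of size 1):
  Gamma_p = [[10.0941]]
  r_p     = [-7.8431]
With p = 1 this is the single equation gamma(0) phi_1 = gamma(1):
  phi_hat_1 = gamma(1) / gamma(0) = -7.8431 / 10.0941 = -0.7770.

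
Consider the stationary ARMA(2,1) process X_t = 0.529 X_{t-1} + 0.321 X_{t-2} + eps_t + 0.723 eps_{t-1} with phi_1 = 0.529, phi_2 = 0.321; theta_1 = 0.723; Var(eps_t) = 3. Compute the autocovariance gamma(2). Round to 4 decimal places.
\gamma(2) = 18.2188

Multiply the model equation by X_{t-k} and take expectations. With theta_0 = psi_0 = 1 and psi_j the MA(infinity) weights, this gives
  gamma(k) - sum_i phi_i gamma(k-i) = c_k,
  c_k = sigma^2 * sum_{j=k..q} theta_j psi_{j-k}   (c_k = 0 for k > q),
using gamma(-m) = gamma(m).
psi-weights needed (psi_j = theta_j + sum_i phi_i psi_{j-i}):
  psi_1 = theta_1 + phi_1 = 0.723 + (0.529) = 1.252
Right-hand sides:
  c_0 = sigma^2 (1 + theta_1 psi_1) = 3 * (1 + (0.723)(1.252)) = 3 * 1.905196 = 5.715588
  c_1 = sigma^2 theta_1 = 3 * (0.723) = 2.169
  c_2 = 0
Equations for k = 0, 1, 2 (AR order 2, c_2 = 0):
  (E0) gamma(0) = phi_1 gamma(1) + phi_2 gamma(2) + c_0
  (E1) gamma(1) = phi_1 gamma(0) + phi_2 gamma(1) + c_1
  (E2) gamma(2) = phi_1 gamma(1) + phi_2 gamma(0)
From (E1): gamma(1) = A gamma(0) + B with
  A = phi_1 / (1 - phi_2) = 0.529 / 0.679 = 0.779087,   B = c_1 / (1 - phi_2) = 2.169 / 0.679 = 3.194404.
Insert (E2) into (E0): gamma(0) (1 - phi_2^2) = phi_1 (1 + phi_2) gamma(1) + c_0.
  phi_1 (1 + phi_2) = (0.529)(1.321) = 0.698809,   1 - phi_2^2 = 0.896959.
Replace gamma(1) by A gamma(0) + B and collect gamma(0):
  gamma(0) [0.896959 - (0.698809)(0.779087)] = (0.698809)(3.194404) + 5.715588
  gamma(0) * 0.352526 = 7.947866
  gamma(0) = 7.947866 / 0.352526 = 22.54547.
  gamma(1) = A gamma(0) + B = (0.779087)(22.54547) + (3.194404) = 20.759284.
  gamma(2) = phi_1 gamma(1) + phi_2 gamma(0) = (0.529)(20.759284) + (0.321)(22.54547) = 18.218757.
Therefore gamma(2) = 18.2188 (to 4 decimal places).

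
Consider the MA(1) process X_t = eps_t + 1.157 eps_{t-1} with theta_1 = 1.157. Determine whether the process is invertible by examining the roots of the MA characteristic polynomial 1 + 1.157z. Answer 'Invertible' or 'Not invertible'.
\text{Not invertible}

The MA(q) characteristic polynomial is P(z) = 1 + 1.157z.
Invertibility requires all roots to lie outside the unit circle, i.e. |z| > 1 for every root.
This is linear in z: 1 + (1.157) z = 0  =>  z = -1/(1.157) = -0.864304,  |z| = 0.864304.
Moduli of all roots: 0.8643.
All moduli strictly greater than 1? No.
Verdict: Not invertible.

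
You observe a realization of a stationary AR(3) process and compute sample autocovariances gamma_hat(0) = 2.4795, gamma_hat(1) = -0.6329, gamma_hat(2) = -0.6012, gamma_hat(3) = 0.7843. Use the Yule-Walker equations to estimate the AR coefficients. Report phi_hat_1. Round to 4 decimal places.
\hat\phi_{1} = -0.2800

The Yule-Walker equations for an AR(p) process read, in matrix form,
  Gamma_p phi = r_p,   with   (Gamma_p)_{ij} = gamma(|i - j|),
                       (r_p)_i = gamma(i),   i,j = 1..p.
Substitute the sample gammas (Toeplitz matrix and right-hand side of size 3):
  Gamma_p = [[2.4795, -0.6329, -0.6012], [-0.6329, 2.4795, -0.6329], [-0.6012, -0.6329, 2.4795]]
  r_p     = [-0.6329, -0.6012, 0.7843]
Written out (R1..R3):
  (R1) 2.4795 phi_1 - 0.6329 phi_2 - 0.6012 phi_3 = -0.6329
  (R2) -0.6329 phi_1 + 2.4795 phi_2 - 0.6329 phi_3 = -0.6012
  (R3) -0.6012 phi_1 - 0.6329 phi_2 + 2.4795 phi_3 = 0.7843
Gaussian elimination:
  R2 <- R2 - (-0.6329/2.4795) R1 = R2 - (-0.255253) R1:  2.31795 phi_2 - 0.786358 phi_3 = -0.76275
  R3 <- R3 - (-0.6012/2.4795) R1 = R3 - (-0.242468) R1:  -0.786358 phi_2 + 2.333728 phi_3 = 0.630842
  R3 <- R3 - (-0.786358/2.31795) R2 = R3 - (-0.339247) R2:  2.066958 phi_3 = 0.372081
Back-substitution:
  phi_hat_3 = 0.372081 / 2.066958 = 0.180014
  phi_hat_2 = (-0.76275 - (-0.786358)(0.180014)) / 2.31795 = -0.267993
  phi_hat_1 = (-0.6329 - (-0.6329)(-0.267993) - (-0.6012)(0.180014)) / 2.4795 = -0.280011
So phi_hat = [-0.2800, -0.2680, 0.1800].
Therefore phi_hat_1 = -0.2800.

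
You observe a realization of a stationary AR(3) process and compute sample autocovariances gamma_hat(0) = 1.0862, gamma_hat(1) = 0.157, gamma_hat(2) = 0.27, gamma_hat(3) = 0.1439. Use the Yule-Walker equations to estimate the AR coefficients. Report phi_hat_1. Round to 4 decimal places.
\hat\phi_{1} = 0.0930

The Yule-Walker equations for an AR(p) process read, in matrix form,
  Gamma_p phi = r_p,   with   (Gamma_p)_{ij} = gamma(|i - j|),
                       (r_p)_i = gamma(i),   i,j = 1..p.
Substitute the sample gammas (Toeplitz matrix and right-hand side of size 3):
  Gamma_p = [[1.0862, 0.157, 0.27], [0.157, 1.0862, 0.157], [0.27, 0.157, 1.0862]]
  r_p     = [0.157, 0.27, 0.1439]
Written out (R1..R3):
  (R1) 1.0862 phi_1 + 0.157 phi_2 + 0.27 phi_3 = 0.157
  (R2) 0.157 phi_1 + 1.0862 phi_2 + 0.157 phi_3 = 0.27
  (R3) 0.27 phi_1 + 0.157 phi_2 + 1.0862 phi_3 = 0.1439
Gaussian elimination:
  R2 <- R2 - (0.157/1.0862) R1 = R2 - (0.144541) R1:  1.063507 phi_2 + 0.117974 phi_3 = 0.247307
  R3 <- R3 - (0.27/1.0862) R1 = R3 - (0.248573) R1:  0.117974 phi_2 + 1.019085 phi_3 = 0.104874
  R3 <- R3 - (0.117974/1.063507) R2 = R3 - (0.110929) R2:  1.005999 phi_3 = 0.07744
Back-substitution:
  phi_hat_3 = 0.07744 / 1.005999 = 0.076979
  phi_hat_2 = (0.247307 - (0.117974)(0.076979)) / 1.063507 = 0.224
  phi_hat_1 = (0.157 - (0.157)(0.224) - (0.27)(0.076979)) / 1.0862 = 0.093029
So phi_hat = [0.0930, 0.2240, 0.0770].
Therefore phi_hat_1 = 0.0930.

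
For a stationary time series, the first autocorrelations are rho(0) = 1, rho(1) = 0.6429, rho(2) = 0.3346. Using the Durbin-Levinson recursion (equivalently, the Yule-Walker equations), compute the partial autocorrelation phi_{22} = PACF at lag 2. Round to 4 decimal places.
\phi_{22} = -0.1342

The PACF at lag k is phi_{kk}, the last component of the solution
to the Yule-Walker system G_k phi = r_k where
  (G_k)_{ij} = rho(|i - j|), (r_k)_i = rho(i), i,j = 1..k.
Equivalently, Durbin-Levinson gives phi_{kk} iteratively:
  phi_{11} = rho(1)
  phi_{kk} = [rho(k) - sum_{j=1..k-1} phi_{k-1,j} rho(k-j)]
            / [1 - sum_{j=1..k-1} phi_{k-1,j} rho(j)],
  phi_{k,j} = phi_{k-1,j} - phi_{kk} phi_{k-1,k-j},  j = 1..k-1.
Step k = 1:
  phi_11 = rho(1) = 0.6429.
Step k = 2:
  phi_22 = [rho(2) - phi_11 rho(1)] / [1 - phi_11 rho(1)] = [0.3346 - (0.6429)(0.6429)] / [1 - (0.6429)(0.6429)]
         = -0.07872041 / 0.58667959 = -0.1342.
Therefore phi_{22} = -0.1342.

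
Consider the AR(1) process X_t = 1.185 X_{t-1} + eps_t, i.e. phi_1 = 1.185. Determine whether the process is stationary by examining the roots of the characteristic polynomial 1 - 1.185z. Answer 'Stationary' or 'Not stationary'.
\text{Not stationary}

The AR(p) characteristic polynomial is P(z) = 1 - 1.185z.
Stationarity requires all roots to lie outside the unit circle, i.e. |z| > 1 for every root.
This is linear in z: 1 + (-1.185) z = 0  =>  z = -1/(-1.185) = 0.843882,  |z| = 0.843882.
Moduli of all roots: 0.8439.
All moduli strictly greater than 1? No.
Verdict: Not stationary.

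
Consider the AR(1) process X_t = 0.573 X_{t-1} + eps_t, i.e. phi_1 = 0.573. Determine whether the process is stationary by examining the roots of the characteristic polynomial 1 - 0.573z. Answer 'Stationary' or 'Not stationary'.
\text{Stationary}

The AR(p) characteristic polynomial is P(z) = 1 - 0.573z.
Stationarity requires all roots to lie outside the unit circle, i.e. |z| > 1 for every root.
This is linear in z: 1 + (-0.573) z = 0  =>  z = -1/(-0.573) = 1.745201,  |z| = 1.745201.
Moduli of all roots: 1.7452.
All moduli strictly greater than 1? Yes.
Verdict: Stationary.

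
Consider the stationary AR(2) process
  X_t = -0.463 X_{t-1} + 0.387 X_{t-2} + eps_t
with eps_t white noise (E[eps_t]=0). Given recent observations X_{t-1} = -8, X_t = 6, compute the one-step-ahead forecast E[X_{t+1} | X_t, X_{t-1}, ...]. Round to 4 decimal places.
E[X_{t+1} \mid \mathcal F_t] = -5.8740

For an AR(p) model X_t = c + sum_i phi_i X_{t-i} + eps_t, the
one-step-ahead conditional mean is
  E[X_{t+1} | X_t, ...] = c + sum_i phi_i X_{t+1-i}.
Substitute known values:
  E[X_{t+1} | ...] = (-0.463) * (6) + (0.387) * (-8)
                   = -5.8740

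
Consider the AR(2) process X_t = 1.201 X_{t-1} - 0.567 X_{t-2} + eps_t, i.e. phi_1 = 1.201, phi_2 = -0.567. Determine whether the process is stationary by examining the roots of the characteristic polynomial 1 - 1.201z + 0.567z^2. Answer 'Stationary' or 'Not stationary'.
\text{Stationary}

The AR(p) characteristic polynomial is P(z) = 1 - 1.201z + 0.567z^2.
Stationarity requires all roots to lie outside the unit circle, i.e. |z| > 1 for every root.
Set 1 + (-1.201) z + (0.567) z^2 = 0, i.e. a z^2 + b z + c = 0 with a = 0.567, b = -1.201, c = 1.
Discriminant D = b^2 - 4ac = (-1.201)^2 - 4*(0.567)*1 = 1.442401 - (2.268) = -0.825599.
D < 0, so the roots are the complex-conjugate pair z = (-b +/- i sqrt(-D)) / (2a) = 1.0591 +/- 0.8013i.
For a conjugate pair |z|^2 = z * conj(z) = (product of roots) = c/a = 1/(0.567) = 1.763668, so |z| = sqrt(1.763668) = 1.328 for both roots.
Moduli of all roots: 1.3280, 1.3280.
All moduli strictly greater than 1? Yes.
Verdict: Stationary.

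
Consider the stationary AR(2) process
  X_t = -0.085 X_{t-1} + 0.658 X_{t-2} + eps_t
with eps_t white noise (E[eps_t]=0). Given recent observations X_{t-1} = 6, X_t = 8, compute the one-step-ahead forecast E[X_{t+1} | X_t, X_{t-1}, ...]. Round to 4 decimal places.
E[X_{t+1} \mid \mathcal F_t] = 3.2680

For an AR(p) model X_t = c + sum_i phi_i X_{t-i} + eps_t, the
one-step-ahead conditional mean is
  E[X_{t+1} | X_t, ...] = c + sum_i phi_i X_{t+1-i}.
Substitute known values:
  E[X_{t+1} | ...] = (-0.085) * (8) + (0.658) * (6)
                   = 3.2680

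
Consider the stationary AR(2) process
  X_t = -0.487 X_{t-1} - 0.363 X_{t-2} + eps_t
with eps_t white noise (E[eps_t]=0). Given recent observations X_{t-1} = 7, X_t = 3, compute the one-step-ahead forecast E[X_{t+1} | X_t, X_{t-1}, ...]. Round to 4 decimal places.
E[X_{t+1} \mid \mathcal F_t] = -4.0020

For an AR(p) model X_t = c + sum_i phi_i X_{t-i} + eps_t, the
one-step-ahead conditional mean is
  E[X_{t+1} | X_t, ...] = c + sum_i phi_i X_{t+1-i}.
Substitute known values:
  E[X_{t+1} | ...] = (-0.487) * (3) + (-0.363) * (7)
                   = -4.0020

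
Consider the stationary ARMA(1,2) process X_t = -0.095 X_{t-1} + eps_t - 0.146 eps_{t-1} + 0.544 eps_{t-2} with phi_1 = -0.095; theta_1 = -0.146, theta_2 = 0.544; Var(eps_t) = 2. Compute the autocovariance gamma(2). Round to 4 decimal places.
\gamma(2) = 1.1656

Multiply the model equation by X_{t-k} and take expectations. With theta_0 = psi_0 = 1 and psi_j the MA(infinity) weights, this gives
  gamma(k) - sum_i phi_i gamma(k-i) = c_k,
  c_k = sigma^2 * sum_{j=k..q} theta_j psi_{j-k}   (c_k = 0 for k > q),
using gamma(-m) = gamma(m).
psi-weights needed (psi_j = theta_j + sum_i phi_i psi_{j-i}):
  psi_1 = theta_1 + phi_1 = -0.146 + (-0.095) = -0.241
  psi_2 = theta_2 + phi_1 psi_1 = 0.544 + (-0.095)(-0.241) = 0.566895
Right-hand sides:
  c_0 = sigma^2 (1 + theta_1 psi_1 + theta_2 psi_2) = 2 * (1 + (-0.146)(-0.241) + (0.544)(0.566895)) = 2 * 1.343577 = 2.687154
  c_1 = sigma^2 (theta_1 + theta_2 psi_1) = 2 * (-0.146 + (0.544)(-0.241)) = -0.554208
  c_2 = sigma^2 theta_2 = 2 * (0.544) = 1.088
Equations for k = 0 and k = 1 (AR order 1):
  gamma(0) = phi_1 gamma(1) + c_0
  gamma(1) = phi_1 gamma(0) + c_1
Substituting the second into the first: gamma(0) (1 - phi_1^2) = c_0 + phi_1 c_1, so
  gamma(0) = (c_0 + phi_1 c_1) / (1 - phi_1^2) = (2.687154 + (-0.095)(-0.554208)) / (1 - (-0.095)^2) = 2.739804 / 0.990975 = 2.764755.
  gamma(1) = phi_1 gamma(0) + c_1 = (-0.095)(2.764755) + (-0.554208) = -0.81686.
For k = 2: gamma(2) = phi_1 gamma(1) + c_2
  = (-0.095)(-0.81686) + (1.088) = 1.165602.
Therefore gamma(2) = 1.1656 (to 4 decimal places).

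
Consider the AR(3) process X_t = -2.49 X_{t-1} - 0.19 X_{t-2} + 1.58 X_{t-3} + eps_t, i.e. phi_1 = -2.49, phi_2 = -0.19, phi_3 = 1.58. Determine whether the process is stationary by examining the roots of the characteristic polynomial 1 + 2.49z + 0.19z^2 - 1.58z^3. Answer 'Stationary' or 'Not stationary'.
\text{Not stationary}

The AR(p) characteristic polynomial is P(z) = 1 + 2.49z + 0.19z^2 - 1.58z^3.
Stationarity requires all roots to lie outside the unit circle, i.e. |z| > 1 for every root.
Degree 3: look for a simple real root z0 first, then factor out (1 - z/z0) and solve the remaining quadratic.
Testing z0 = -0.5: P(-0.5) = 1 + (2.49)(-0.5) + (0.19)(-0.5)^2 + (-1.58)(-0.5)^3
  = 1 + (-1.245) + (0.0475) + (0.1975) = 0.  So z_0 = -0.5 is a root, |z_0| = 0.5.
Divide out the factor (1 + 2 z) = (1 - z/z0) (since 1/z0 = -2):
  P(z) = (1 + 2 z)(1 + (0.49) z + (-0.79) z^2)
  [check: z-coef 0.49 - (-2) = 2.49; z^2-coef -0.79 - (-2)(0.49) = 0.19; z^3-coef -(-2)(-0.79) = -1.58.]
Remaining roots from the quadratic factor 1 + (0.49) z + (-0.79) z^2:
  Set 1 + (0.49) z + (-0.79) z^2 = 0, i.e. a z^2 + b z + c = 0 with a = -0.79, b = 0.49, c = 1.
  Discriminant D = b^2 - 4ac = (0.49)^2 - 4*(-0.79)*1 = 0.2401 - (-3.16) = 3.4001.
  D >= 0, so the roots are real: z = (-b +/- sqrt(D)) / (2a) = (-0.49 +/- 1.843936) / (-1.58).
    z_1 = (-0.49 + 1.843936) / (-1.58) = -0.8569,   |z_1| = 0.8569.
    z_2 = (-0.49 - 1.843936) / (-1.58) = 1.4772,   |z_2| = 1.4772.
Moduli of all roots: 0.5000, 0.8569, 1.4772.
All moduli strictly greater than 1? No.
Verdict: Not stationary.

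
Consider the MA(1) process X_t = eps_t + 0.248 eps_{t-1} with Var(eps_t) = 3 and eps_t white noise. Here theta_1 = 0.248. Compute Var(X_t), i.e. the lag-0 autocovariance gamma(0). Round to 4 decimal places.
\gamma(0) = 3.1845

For an MA(q) process X_t = eps_t + sum_i theta_i eps_{t-i} with
Var(eps_t) = sigma^2, the variance is
  gamma(0) = sigma^2 * (1 + sum_i theta_i^2).
  sum_i theta_i^2 = (0.248)^2 = 0.061504.
  gamma(0) = 3 * (1 + 0.061504) = 3 * 1.061504 = 3.184512, which rounds to 3.1845.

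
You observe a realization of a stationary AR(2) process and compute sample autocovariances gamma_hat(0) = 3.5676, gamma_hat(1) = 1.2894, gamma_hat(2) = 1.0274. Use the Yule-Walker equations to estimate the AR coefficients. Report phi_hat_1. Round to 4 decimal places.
\hat\phi_{1} = 0.2960

The Yule-Walker equations for an AR(p) process read, in matrix form,
  Gamma_p phi = r_p,   with   (Gamma_p)_{ij} = gamma(|i - j|),
                       (r_p)_i = gamma(i),   i,j = 1..p.
Substitute the sample gammas (Toeplitz matrix and right-hand side of size 2):
  Gamma_p = [[3.5676, 1.2894], [1.2894, 3.5676]]
  r_p     = [1.2894, 1.0274]
Written out:
  3.5676 phi_1 + 1.2894 phi_2 = 1.2894
  1.2894 phi_1 + 3.5676 phi_2 = 1.0274
Solve by Cramer's rule:
  det = gamma(0)^2 - gamma(1)^2 = (3.5676)^2 - (1.2894)^2 = 12.72776976 - 1.66255236 = 11.0652174
  phi_hat_1 = [gamma(1) gamma(0) - gamma(1) gamma(2)] / det = [(1.2894)(3.5676) - (1.2894)(1.0274)] / 11.0652174 = 3.27533388 / 11.0652174 = 0.296
  phi_hat_2 = [gamma(0) gamma(2) - gamma(1)^2] / det = [(3.5676)(1.0274) - (1.2894)^2] / 11.0652174 = 2.00279988 / 11.0652174 = 0.181
So phi_hat = [0.2960, 0.1810].
Therefore phi_hat_1 = 0.2960.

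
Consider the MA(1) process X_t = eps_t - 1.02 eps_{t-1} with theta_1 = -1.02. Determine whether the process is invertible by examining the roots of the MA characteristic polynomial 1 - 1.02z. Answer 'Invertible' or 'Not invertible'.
\text{Not invertible}

The MA(q) characteristic polynomial is P(z) = 1 - 1.02z.
Invertibility requires all roots to lie outside the unit circle, i.e. |z| > 1 for every root.
This is linear in z: 1 + (-1.02) z = 0  =>  z = -1/(-1.02) = 0.980392,  |z| = 0.980392.
Moduli of all roots: 0.9804.
All moduli strictly greater than 1? No.
Verdict: Not invertible.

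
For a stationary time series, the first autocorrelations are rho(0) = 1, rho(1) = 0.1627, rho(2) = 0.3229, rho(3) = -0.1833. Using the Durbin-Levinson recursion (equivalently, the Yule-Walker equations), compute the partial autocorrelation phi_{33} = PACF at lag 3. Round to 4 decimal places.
\phi_{33} = -0.3050

The PACF at lag k is phi_{kk}, the last component of the solution
to the Yule-Walker system G_k phi = r_k where
  (G_k)_{ij} = rho(|i - j|), (r_k)_i = rho(i), i,j = 1..k.
Equivalently, Durbin-Levinson gives phi_{kk} iteratively:
  phi_{11} = rho(1)
  phi_{kk} = [rho(k) - sum_{j=1..k-1} phi_{k-1,j} rho(k-j)]
            / [1 - sum_{j=1..k-1} phi_{k-1,j} rho(j)],
  phi_{k,j} = phi_{k-1,j} - phi_{kk} phi_{k-1,k-j},  j = 1..k-1.
Step k = 1:
  phi_11 = rho(1) = 0.1627.
Step k = 2:
  phi_22 = [rho(2) - phi_11 rho(1)] / [1 - phi_11 rho(1)] = [0.3229 - (0.1627)(0.1627)] / [1 - (0.1627)(0.1627)]
         = 0.29642871 / 0.97352871 = 0.304489.
  Update: phi_21 = phi_11 - phi_22 phi_11 = 0.1627 - (0.304489)(0.1627) = 0.11316.
Step k = 3:
  phi_33 = [rho(3) - phi_21 rho(2) - phi_22 rho(1)] / [1 - phi_21 rho(1) - phi_22 rho(2)]
    numerator   = -0.1833 - (0.11316)(0.3229) - (0.304489)(0.1627) = -0.2693796
    denominator = 1 - (0.11316)(0.1627) - (0.304489)(0.3229) = 0.88326945
  phi_33 = -0.2693796 / 0.88326945 = -0.305.
Therefore phi_{33} = -0.3050.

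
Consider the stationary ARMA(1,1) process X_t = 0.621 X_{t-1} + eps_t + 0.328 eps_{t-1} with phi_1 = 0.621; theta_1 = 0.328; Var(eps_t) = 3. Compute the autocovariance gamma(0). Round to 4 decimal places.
\gamma(0) = 7.3978

Multiply the model equation by X_{t-k} and take expectations. With theta_0 = psi_0 = 1 and psi_j the MA(infinity) weights, this gives
  gamma(k) - sum_i phi_i gamma(k-i) = c_k,
  c_k = sigma^2 * sum_{j=k..q} theta_j psi_{j-k}   (c_k = 0 for k > q),
using gamma(-m) = gamma(m).
psi-weights needed (psi_j = theta_j + sum_i phi_i psi_{j-i}):
  psi_1 = theta_1 + phi_1 = 0.328 + (0.621) = 0.949
Right-hand sides:
  c_0 = sigma^2 (1 + theta_1 psi_1) = 3 * (1 + (0.328)(0.949)) = 3 * 1.311272 = 3.933816
  c_1 = sigma^2 theta_1 = 3 * (0.328) = 0.984
  c_2 = 0
Equations for k = 0 and k = 1 (AR order 1):
  gamma(0) = phi_1 gamma(1) + c_0
  gamma(1) = phi_1 gamma(0) + c_1
Substituting the second into the first: gamma(0) (1 - phi_1^2) = c_0 + phi_1 c_1, so
  gamma(0) = (c_0 + phi_1 c_1) / (1 - phi_1^2) = (3.933816 + (0.621)(0.984)) / (1 - (0.621)^2) = 4.54488 / 0.614359 = 7.397759.
Therefore gamma(0) = 7.3978 (to 4 decimal places).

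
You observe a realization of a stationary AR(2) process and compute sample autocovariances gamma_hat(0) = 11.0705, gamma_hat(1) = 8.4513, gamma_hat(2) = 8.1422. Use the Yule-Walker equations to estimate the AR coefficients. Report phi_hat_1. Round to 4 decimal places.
\hat\phi_{1} = 0.4840

The Yule-Walker equations for an AR(p) process read, in matrix form,
  Gamma_p phi = r_p,   with   (Gamma_p)_{ij} = gamma(|i - j|),
                       (r_p)_i = gamma(i),   i,j = 1..p.
Substitute the sample gammas (Toeplitz matrix and right-hand side of size 2):
  Gamma_p = [[11.0705, 8.4513], [8.4513, 11.0705]]
  r_p     = [8.4513, 8.1422]
Written out:
  11.0705 phi_1 + 8.4513 phi_2 = 8.4513
  8.4513 phi_1 + 11.0705 phi_2 = 8.1422
Solve by Cramer's rule:
  det = gamma(0)^2 - gamma(1)^2 = (11.0705)^2 - (8.4513)^2 = 122.55597025 - 71.42447169 = 51.13149856
  phi_hat_1 = [gamma(1) gamma(0) - gamma(1) gamma(2)] / det = [(8.4513)(11.0705) - (8.4513)(8.1422)] / 51.13149856 = 24.74794179 / 51.13149856 = 0.484
  phi_hat_2 = [gamma(0) gamma(2) - gamma(1)^2] / det = [(11.0705)(8.1422) - (8.4513)^2] / 51.13149856 = 18.71375341 / 51.13149856 = 0.366
So phi_hat = [0.4840, 0.3660].
Therefore phi_hat_1 = 0.4840.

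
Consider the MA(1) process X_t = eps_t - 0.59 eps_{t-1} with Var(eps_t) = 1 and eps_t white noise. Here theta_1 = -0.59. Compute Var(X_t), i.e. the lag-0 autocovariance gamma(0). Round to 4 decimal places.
\gamma(0) = 1.3481

For an MA(q) process X_t = eps_t + sum_i theta_i eps_{t-i} with
Var(eps_t) = sigma^2, the variance is
  gamma(0) = sigma^2 * (1 + sum_i theta_i^2).
  sum_i theta_i^2 = (-0.59)^2 = 0.3481.
  gamma(0) = 1 * (1 + 0.3481) = 1 * 1.3481 = 1.3481.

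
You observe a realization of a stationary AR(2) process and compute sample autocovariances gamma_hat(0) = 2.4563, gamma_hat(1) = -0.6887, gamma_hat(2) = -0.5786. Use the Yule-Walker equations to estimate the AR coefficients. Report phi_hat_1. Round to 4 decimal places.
\hat\phi_{1} = -0.3760

The Yule-Walker equations for an AR(p) process read, in matrix form,
  Gamma_p phi = r_p,   with   (Gamma_p)_{ij} = gamma(|i - j|),
                       (r_p)_i = gamma(i),   i,j = 1..p.
Substitute the sample gammas (Toeplitz matrix and right-hand side of size 2):
  Gamma_p = [[2.4563, -0.6887], [-0.6887, 2.4563]]
  r_p     = [-0.6887, -0.5786]
Written out:
  2.4563 phi_1 - 0.6887 phi_2 = -0.6887
  -0.6887 phi_1 + 2.4563 phi_2 = -0.5786
Solve by Cramer's rule:
  det = gamma(0)^2 - gamma(1)^2 = (2.4563)^2 - (-0.6887)^2 = 6.03340969 - 0.47430769 = 5.559102
  phi_hat_1 = [gamma(1) gamma(0) - gamma(1) gamma(2)] / det = [(-0.6887)(2.4563) - (-0.6887)(-0.5786)] / 5.559102 = -2.09013563 / 5.559102 = -0.376
  phi_hat_2 = [gamma(0) gamma(2) - gamma(1)^2] / det = [(2.4563)(-0.5786) - (-0.6887)^2] / 5.559102 = -1.89552287 / 5.559102 = -0.341
So phi_hat = [-0.3760, -0.3410].
Therefore phi_hat_1 = -0.3760.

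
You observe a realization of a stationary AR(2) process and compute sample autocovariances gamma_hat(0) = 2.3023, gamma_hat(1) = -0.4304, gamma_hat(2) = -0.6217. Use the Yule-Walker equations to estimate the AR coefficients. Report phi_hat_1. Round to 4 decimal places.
\hat\phi_{1} = -0.2460

The Yule-Walker equations for an AR(p) process read, in matrix form,
  Gamma_p phi = r_p,   with   (Gamma_p)_{ij} = gamma(|i - j|),
                       (r_p)_i = gamma(i),   i,j = 1..p.
Substitute the sample gammas (Toeplitz matrix and right-hand side of size 2):
  Gamma_p = [[2.3023, -0.4304], [-0.4304, 2.3023]]
  r_p     = [-0.4304, -0.6217]
Written out:
  2.3023 phi_1 - 0.4304 phi_2 = -0.4304
  -0.4304 phi_1 + 2.3023 phi_2 = -0.6217
Solve by Cramer's rule:
  det = gamma(0)^2 - gamma(1)^2 = (2.3023)^2 - (-0.4304)^2 = 5.30058529 - 0.18524416 = 5.11534113
  phi_hat_1 = [gamma(1) gamma(0) - gamma(1) gamma(2)] / det = [(-0.4304)(2.3023) - (-0.4304)(-0.6217)] / 5.11534113 = -1.2584896 / 5.11534113 = -0.246
  phi_hat_2 = [gamma(0) gamma(2) - gamma(1)^2] / det = [(2.3023)(-0.6217) - (-0.4304)^2] / 5.11534113 = -1.61658407 / 5.11534113 = -0.316
So phi_hat = [-0.2460, -0.3160].
Therefore phi_hat_1 = -0.2460.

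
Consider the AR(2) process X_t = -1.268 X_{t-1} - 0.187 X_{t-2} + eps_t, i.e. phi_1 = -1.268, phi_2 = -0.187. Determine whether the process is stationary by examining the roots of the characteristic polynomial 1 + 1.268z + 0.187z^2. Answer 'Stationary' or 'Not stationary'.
\text{Not stationary}

The AR(p) characteristic polynomial is P(z) = 1 + 1.268z + 0.187z^2.
Stationarity requires all roots to lie outside the unit circle, i.e. |z| > 1 for every root.
Set 1 + (1.268) z + (0.187) z^2 = 0, i.e. a z^2 + b z + c = 0 with a = 0.187, b = 1.268, c = 1.
Discriminant D = b^2 - 4ac = (1.268)^2 - 4*(0.187)*1 = 1.607824 - (0.748) = 0.859824.
D >= 0, so the roots are real: z = (-b +/- sqrt(D)) / (2a) = (-1.268 +/- 0.927267) / (0.374).
  z_1 = (-1.268 + 0.927267) / (0.374) = -0.9111,   |z_1| = 0.9111.
  z_2 = (-1.268 - 0.927267) / (0.374) = -5.8697,   |z_2| = 5.8697.
Moduli of all roots: 0.9111, 5.8697.
All moduli strictly greater than 1? No.
Verdict: Not stationary.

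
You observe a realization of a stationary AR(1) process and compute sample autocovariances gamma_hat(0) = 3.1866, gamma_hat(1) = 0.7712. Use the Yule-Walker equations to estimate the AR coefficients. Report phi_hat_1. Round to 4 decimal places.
\hat\phi_{1} = 0.2420

The Yule-Walker equations for an AR(p) process read, in matrix form,
  Gamma_p phi = r_p,   with   (Gamma_p)_{ij} = gamma(|i - j|),
                       (r_p)_i = gamma(i),   i,j = 1..p.
Substitute the sample gammas (Toeplitz matrix and right-hand side of size 1):
  Gamma_p = [[3.1866]]
  r_p     = [0.7712]
With p = 1 this is the single equation gamma(0) phi_1 = gamma(1):
  phi_hat_1 = gamma(1) / gamma(0) = 0.7712 / 3.1866 = 0.2420.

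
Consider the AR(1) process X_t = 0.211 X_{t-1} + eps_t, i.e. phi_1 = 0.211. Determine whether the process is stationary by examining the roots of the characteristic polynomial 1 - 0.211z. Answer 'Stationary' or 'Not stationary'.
\text{Stationary}

The AR(p) characteristic polynomial is P(z) = 1 - 0.211z.
Stationarity requires all roots to lie outside the unit circle, i.e. |z| > 1 for every root.
This is linear in z: 1 + (-0.211) z = 0  =>  z = -1/(-0.211) = 4.739336,  |z| = 4.739336.
Moduli of all roots: 4.7393.
All moduli strictly greater than 1? Yes.
Verdict: Stationary.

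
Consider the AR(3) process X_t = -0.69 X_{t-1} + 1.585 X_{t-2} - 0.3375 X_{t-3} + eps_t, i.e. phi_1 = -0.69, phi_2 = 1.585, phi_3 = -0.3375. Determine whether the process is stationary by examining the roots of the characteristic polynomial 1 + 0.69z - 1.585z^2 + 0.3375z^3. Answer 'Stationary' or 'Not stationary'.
\text{Not stationary}

The AR(p) characteristic polynomial is P(z) = 1 + 0.69z - 1.585z^2 + 0.3375z^3.
Stationarity requires all roots to lie outside the unit circle, i.e. |z| > 1 for every root.
Degree 3: look for a simple real root z0 first, then factor out (1 - z/z0) and solve the remaining quadratic.
Testing z0 = 4: P(4) = 1 + (0.69)(4) + (-1.585)(4)^2 + (0.3375)(4)^3
  = 1 + (2.76) + (-25.36) + (21.6) = 0.  So z_0 = 4 is a root, |z_0| = 4.
Divide out the factor (1 - 0.25 z) = (1 - z/z0) (since 1/z0 = 0.25):
  P(z) = (1 - 0.25 z)(1 + (0.94) z + (-1.35) z^2)
  [check: z-coef 0.94 - (0.25) = 0.69; z^2-coef -1.35 - (0.25)(0.94) = -1.585; z^3-coef -(0.25)(-1.35) = 0.3375.]
Remaining roots from the quadratic factor 1 + (0.94) z + (-1.35) z^2:
  Set 1 + (0.94) z + (-1.35) z^2 = 0, i.e. a z^2 + b z + c = 0 with a = -1.35, b = 0.94, c = 1.
  Discriminant D = b^2 - 4ac = (0.94)^2 - 4*(-1.35)*1 = 0.8836 - (-5.4) = 6.2836.
  D >= 0, so the roots are real: z = (-b +/- sqrt(D)) / (2a) = (-0.94 +/- 2.506711) / (-2.7).
    z_1 = (-0.94 + 2.506711) / (-2.7) = -0.5803,   |z_1| = 0.5803.
    z_2 = (-0.94 - 2.506711) / (-2.7) = 1.2766,   |z_2| = 1.2766.
Moduli of all roots: 4.0000, 0.5803, 1.2766.
All moduli strictly greater than 1? No.
Verdict: Not stationary.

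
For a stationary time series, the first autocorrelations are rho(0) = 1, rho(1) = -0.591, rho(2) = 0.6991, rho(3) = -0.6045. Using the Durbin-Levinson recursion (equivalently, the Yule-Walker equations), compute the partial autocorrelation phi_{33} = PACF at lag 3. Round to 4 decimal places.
\phi_{33} = -0.2069

The PACF at lag k is phi_{kk}, the last component of the solution
to the Yule-Walker system G_k phi = r_k where
  (G_k)_{ij} = rho(|i - j|), (r_k)_i = rho(i), i,j = 1..k.
Equivalently, Durbin-Levinson gives phi_{kk} iteratively:
  phi_{11} = rho(1)
  phi_{kk} = [rho(k) - sum_{j=1..k-1} phi_{k-1,j} rho(k-j)]
            / [1 - sum_{j=1..k-1} phi_{k-1,j} rho(j)],
  phi_{k,j} = phi_{k-1,j} - phi_{kk} phi_{k-1,k-j},  j = 1..k-1.
Step k = 1:
  phi_11 = rho(1) = -0.591.
Step k = 2:
  phi_22 = [rho(2) - phi_11 rho(1)] / [1 - phi_11 rho(1)] = [0.6991 - (-0.591)(-0.591)] / [1 - (-0.591)(-0.591)]
         = 0.349819 / 0.650719 = 0.537588.
  Update: phi_21 = phi_11 - phi_22 phi_11 = -0.591 - (0.537588)(-0.591) = -0.273285.
Step k = 3:
  phi_33 = [rho(3) - phi_21 rho(2) - phi_22 rho(1)] / [1 - phi_21 rho(1) - phi_22 rho(2)]
    numerator   = -0.6045 - (-0.273285)(0.6991) - (0.537588)(-0.591) = -0.09573153
    denominator = 1 - (-0.273285)(-0.591) - (0.537588)(0.6991) = 0.46266036
  phi_33 = -0.09573153 / 0.46266036 = -0.2069.
Therefore phi_{33} = -0.2069.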